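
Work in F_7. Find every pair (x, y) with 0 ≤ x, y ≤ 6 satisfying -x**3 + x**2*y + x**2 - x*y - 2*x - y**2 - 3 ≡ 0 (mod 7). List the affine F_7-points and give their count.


Affine F_7-points: {(0, 2), (0, 5), (1, 3), (1, 4), (2, 3), (2, 6), (5, 2), (5, 4), (6, 4), (6, 5)}; count = 10.

For each of the 49 pairs (x, y) ∈ F_7², evaluate f(x, y) mod 7. Record the zeros.
  x = 0: [0↦4, 1↦3, 2↦0, 3↦2, 4↦2, 5↦0, 6↦3]  zeros at y ∈ {2, 5}
  x = 1: [0↦2, 1↦1, 2↦5, 3↦0, 4↦0, 5↦5, 6↦1]  zeros at y ∈ {3, 4}
  x = 2: [0↦3, 1↦4, 2↦3, 3↦0, 4↦2, 5↦2, 6↦0]  zeros at y ∈ {3, 6}
  x = 3: [0↦1, 1↦6, 2↦2, 3↦3, 4↦2, 5↦6, 6↦1]  zeros at y ∈ ∅
  x = 4: [0↦4, 1↦1, 2↦3, 3↦3, 4↦1, 5↦4, 6↦5]  zeros at y ∈ ∅
  x = 5: [0↦6, 1↦4, 2↦0, 3↦1, 4↦0, 5↦4, 6↦6]  zeros at y ∈ {2, 4}
  x = 6: [0↦1, 1↦2, 2↦1, 3↦5, 4↦0, 5↦0, 6↦5]  zeros at y ∈ {4, 5}
Collecting zeros: affine points = {(0, 2), (0, 5), (1, 3), (1, 4), (2, 3), (2, 6), (5, 2), (5, 4), (6, 4), (6, 5)}.
Total count |C(F_7)_aff| = 10.


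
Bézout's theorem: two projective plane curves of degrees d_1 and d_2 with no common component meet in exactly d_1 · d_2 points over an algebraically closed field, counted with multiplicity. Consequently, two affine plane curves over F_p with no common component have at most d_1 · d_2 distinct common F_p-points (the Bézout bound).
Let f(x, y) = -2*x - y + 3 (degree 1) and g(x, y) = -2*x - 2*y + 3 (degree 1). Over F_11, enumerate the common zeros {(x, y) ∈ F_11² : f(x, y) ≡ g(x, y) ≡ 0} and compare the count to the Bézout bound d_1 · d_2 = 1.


Common zeros: {(7, 0)}; count = 1; Bézout bound = 1.

deg(f) = 1, deg(g) = 1, so Bézout bound = 1.
Scan x ∈ F_11. For each x, list the y ∈ F_11 with f(x, y) ≡ 0 and those with g(x, y) ≡ 0 (mod 11); the common zeros in that column are the intersection.
  x = 0: f ≡ 0 at y ∈ {3}; g ≡ 0 at y ∈ {7}; common: ∅.
  x = 1: f ≡ 0 at y ∈ {1}; g ≡ 0 at y ∈ {6}; common: ∅.
  x = 2: f ≡ 0 at y ∈ {10}; g ≡ 0 at y ∈ {5}; common: ∅.
  x = 3: f ≡ 0 at y ∈ {8}; g ≡ 0 at y ∈ {4}; common: ∅.
  x = 4: f ≡ 0 at y ∈ {6}; g ≡ 0 at y ∈ {3}; common: ∅.
  x = 5: f ≡ 0 at y ∈ {4}; g ≡ 0 at y ∈ {2}; common: ∅.
  x = 6: f ≡ 0 at y ∈ {2}; g ≡ 0 at y ∈ {1}; common: ∅.
  x = 7: f ≡ 0 at y ∈ {0}; g ≡ 0 at y ∈ {0}; common: {0}.
  x = 8: f ≡ 0 at y ∈ {9}; g ≡ 0 at y ∈ {10}; common: ∅.
  x = 9: f ≡ 0 at y ∈ {7}; g ≡ 0 at y ∈ {9}; common: ∅.
  x = 10: f ≡ 0 at y ∈ {5}; g ≡ 0 at y ∈ {8}; common: ∅.
Collecting: common zeros = {(7, 0)}, so the count is 1.
Comparison with the Bézout bound: 1 ≤ 1 = deg(f)·deg(g), as expected for curves with no common component (the bound is attained).


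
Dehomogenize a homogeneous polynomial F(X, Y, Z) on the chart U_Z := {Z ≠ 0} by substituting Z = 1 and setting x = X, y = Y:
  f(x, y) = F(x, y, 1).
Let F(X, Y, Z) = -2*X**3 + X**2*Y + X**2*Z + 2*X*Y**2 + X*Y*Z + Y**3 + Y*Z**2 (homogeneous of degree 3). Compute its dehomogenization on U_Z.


f(x, y) = -2*x**3 + x**2*y + x**2 + 2*x*y**2 + x*y + y**3 + y

On U_Z we set Z = 1. Each monomial c·X^i·Y^j·Z^k in F becomes c·x^i·y^j·1^k = c·x^i·y^j.
Substituting Z = 1: F(X, Y, 1) = -2*x**3 + x**2*y + x**2 + 2*x*y**2 + x*y + y**3 + y.
Note: deg(f) ≤ deg(F) = 3; strict inequality happens when F is divisible by Z (lost terms).


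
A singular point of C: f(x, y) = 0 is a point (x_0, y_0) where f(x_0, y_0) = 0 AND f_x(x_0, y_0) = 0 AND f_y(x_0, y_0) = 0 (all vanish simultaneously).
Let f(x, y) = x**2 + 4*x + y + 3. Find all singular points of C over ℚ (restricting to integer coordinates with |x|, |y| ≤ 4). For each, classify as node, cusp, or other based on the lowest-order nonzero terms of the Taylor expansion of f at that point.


No singular points in the scanned grid; C is smooth there.

Compute partial derivatives:
  f_x = 2*x + 4.
  f_y = 1.
f_y = 1 is a nonzero constant, so f_y never vanishes: no point (x, y) can satisfy f = f_x = f_y = 0. In particular no (x, y) ∈ {−4, ..., 4}² is singular; the curve is smooth.


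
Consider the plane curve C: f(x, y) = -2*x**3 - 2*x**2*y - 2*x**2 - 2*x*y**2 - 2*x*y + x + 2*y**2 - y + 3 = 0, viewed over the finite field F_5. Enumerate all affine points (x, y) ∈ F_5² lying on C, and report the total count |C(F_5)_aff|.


Affine F_5-points: {(1, 0), (1, 1), (1, 2), (1, 3), (1, 4), (3, 1), (3, 4), (4, 1), (4, 3)}; count = 9.

For each of the 25 pairs (x, y) ∈ F_5², evaluate f(x, y) mod 5. Record the zeros.
  x = 0: [0↦3, 1↦4, 2↦4, 3↦3, 4↦1]  zeros at y ∈ ∅
  x = 1: [0↦0, 1↦0, 2↦0, 3↦0, 4↦0]  zeros at y ∈ {0, 1, 2, 3, 4}
  x = 2: [0↦1, 1↦1, 2↦2, 3↦4, 4↦2]  zeros at y ∈ ∅
  x = 3: [0↦4, 1↦0, 2↦3, 3↦3, 4↦0]  zeros at y ∈ {1, 4}
  x = 4: [0↦2, 1↦0, 2↦1, 3↦0, 4↦2]  zeros at y ∈ {1, 3}
Collecting zeros: affine points = {(1, 0), (1, 1), (1, 2), (1, 3), (1, 4), (3, 1), (3, 4), (4, 1), (4, 3)}.
Total count |C(F_5)_aff| = 9.


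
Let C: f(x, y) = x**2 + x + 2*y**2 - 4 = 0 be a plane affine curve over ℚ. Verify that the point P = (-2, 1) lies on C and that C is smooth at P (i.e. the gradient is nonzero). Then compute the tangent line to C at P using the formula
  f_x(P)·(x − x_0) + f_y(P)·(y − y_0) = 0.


Tangent line at P: -3*x + 4*y - 10 = 0.

Step 1: f(-2, 1) = 0, so P lies on C.
Step 2: partial derivatives
  f_x(x, y) = 2*x + 1, f_y(x, y) = 4*y.
  f_x(P) = -3, f_y(P) = 4 (gradient nonzero, so P is smooth).
Step 3: tangent line at P: -3·(x − -2) + 4·(y − 1) = 0.
Expanding: -3*x + 4*y - 10 = 0.


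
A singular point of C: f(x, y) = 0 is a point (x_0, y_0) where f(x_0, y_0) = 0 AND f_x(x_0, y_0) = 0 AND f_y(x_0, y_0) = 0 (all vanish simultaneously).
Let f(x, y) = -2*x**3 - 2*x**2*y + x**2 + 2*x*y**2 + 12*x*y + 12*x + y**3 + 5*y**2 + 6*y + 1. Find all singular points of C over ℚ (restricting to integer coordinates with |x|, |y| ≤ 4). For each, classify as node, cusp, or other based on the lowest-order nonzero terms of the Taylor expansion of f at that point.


Singular points: {(1, -2)}; classification: node.

Compute partial derivatives:
  f_x = -6*x**2 - 4*x*y + 2*x + 2*y**2 + 12*y + 12.
  f_y = -2*x**2 + 4*x*y + 12*x + 3*y**2 + 10*y + 6.
Scan x_0 ∈ {−4, ..., 4}. For each x_0, f_y(x_0, y) is a polynomial in y; find its integer roots y ∈ {−4, ..., 4}, then test f_x and f at those candidates.
  x = -4: f_y(-4, y) = 3*y**2 - 6*y - 74; no integer root y with |y| ≤ 4.
  x = -3: f_y(-3, y) = 3*y**2 - 2*y - 48; no integer root y with |y| ≤ 4.
  x = -2: f_y(-2, y) = 3*y**2 + 2*y - 26; no integer root y with |y| ≤ 4.
  x = -1: f_y(-1, y) = 3*y**2 + 6*y - 8; no integer root y with |y| ≤ 4.
  x = 0: f_y(0, y) = 3*y**2 + 10*y + 6; no integer root y with |y| ≤ 4.
  x = 1: f_y(1, y) = 3*y**2 + 14*y + 16; vanishes at y ∈ {-2}. (1, -2): f_x = 0, f = 0 — SINGULAR.
  x = 2: f_y(2, y) = 3*y**2 + 18*y + 22; no integer root y with |y| ≤ 4.
  x = 3: f_y(3, y) = 3*y**2 + 22*y + 24; no integer root y with |y| ≤ 4.
  x = 4: f_y(4, y) = 3*y**2 + 26*y + 22; no integer root y with |y| ≤ 4.
Only singular point on the grid: (1, -2).
Classify: substitute x = 1 + u, y = -2 + v and expand: f = -2*u**3 - 2*u**2*v - u**2 + 2*u*v**2 + v**3 + v**2.
No constant or linear terms (consistent with a singular point). Quadratic part: -u**2 + v**2. Cubic part: -2*u**3 - 2*u**2*v + 2*u*v**2 + v**3.
The quadratic part v**2 - u**2 = (v − u)(v + u) splits into two distinct linear factors, so there are two distinct tangent lines y − -2 = ±(x − 1) — this is a node (ordinary double point).
Classification: node.


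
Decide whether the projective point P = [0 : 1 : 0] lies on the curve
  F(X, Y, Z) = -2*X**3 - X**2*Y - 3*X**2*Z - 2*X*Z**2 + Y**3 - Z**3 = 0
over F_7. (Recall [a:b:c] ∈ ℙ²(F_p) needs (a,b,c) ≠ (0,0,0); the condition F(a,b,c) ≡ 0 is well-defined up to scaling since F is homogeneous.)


F(0,1,0) ≡ 1 (mod 7); P is NOT on the curve.

Evaluate F(0, 1, 0) term-by-term (mod 7).
  -2*X**3 ↦ -2·0·1·1 = 0
  -X**2*Y ↦ -1·0·1·1 = 0
  -3*X**2*Z ↦ -3·0·1·0 = 0
  -2*X*Z**2 ↦ -2·0·1·0 = 0
  Y**3 ↦ 1·1·1·1 = 1
  -Z**3 ↦ -1·1·1·0 = 0
Sum: F(0, 1, 0) = (0) + (0) + (0) + (0) + (1) + (0) = 1.
Reducing mod 7: 1 ≡ 1 (mod 7).
Since F(a, b, c) ≡ 1 ≠ 0 (mod 7), P does NOT lie on the curve.


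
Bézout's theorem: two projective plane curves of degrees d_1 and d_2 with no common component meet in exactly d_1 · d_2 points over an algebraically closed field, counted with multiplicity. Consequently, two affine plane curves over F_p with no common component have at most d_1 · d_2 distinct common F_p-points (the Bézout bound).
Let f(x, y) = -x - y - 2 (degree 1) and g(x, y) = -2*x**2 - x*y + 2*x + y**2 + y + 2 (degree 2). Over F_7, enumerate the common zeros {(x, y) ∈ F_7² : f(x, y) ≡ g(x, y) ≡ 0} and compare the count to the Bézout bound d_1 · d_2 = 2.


Common zeros: ∅; count = 0; Bézout bound = 2.

deg(f) = 1, deg(g) = 2, so Bézout bound = 2.
Scan x ∈ F_7. For each x, list the y ∈ F_7 with f(x, y) ≡ 0 and those with g(x, y) ≡ 0 (mod 7); the common zeros in that column are the intersection.
  x = 0: f ≡ 0 at y ∈ {5}; g ≡ 0 at y ∈ {3}; common: ∅.
  x = 1: f ≡ 0 at y ∈ {4}; g ≡ 0 at y ∈ ∅; common: ∅.
  x = 2: f ≡ 0 at y ∈ {3}; g ≡ 0 at y ∈ {2, 6}; common: ∅.
  x = 3: f ≡ 0 at y ∈ {2}; g ≡ 0 at y ∈ {3, 6}; common: ∅.
  x = 4: f ≡ 0 at y ∈ {1}; g ≡ 0 at y ∈ ∅; common: ∅.
  x = 5: f ≡ 0 at y ∈ {0}; g ≡ 0 at y ∈ {2}; common: ∅.
  x = 6: f ≡ 0 at y ∈ {6}; g ≡ 0 at y ∈ ∅; common: ∅.
Collecting: common zeros = ∅, so the count is 0.
Comparison with the Bézout bound: 0 ≤ 2 = deg(f)·deg(g), as expected for curves with no common component (the affine F_7-count falls short of the bound because intersections may lie at infinity, over extension fields, or carry multiplicity).


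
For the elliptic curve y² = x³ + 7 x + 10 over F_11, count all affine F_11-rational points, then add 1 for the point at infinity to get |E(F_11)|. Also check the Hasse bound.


Affine points = {(3, 5), (3, 6), (4, 5), (4, 6), (5, 4), (5, 7), (6, 2), (6, 9)}; affine count = 8; |E(F_11)| = 9.

Discriminant check: Δ ∝ 4a³ + 27b² = 4·7³ + 27·10² = 4·343 + 27·100 ≡ 2 (mod 11). Nonzero ⇒ E is nonsingular.
For each x ∈ F_11, compute rhs = x³ + 7·x + 10 mod 11, then count y ∈ F_11 with y² ≡ rhs.
  x = 0: rhs = 10, matching y values: none (0 points).
  x = 1: rhs = 7, matching y values: none (0 points).
  x = 2: rhs = 10, matching y values: none (0 points).
  x = 3: rhs = 3, matching y values: 5, 6 (2 points).
  x = 4: rhs = 3, matching y values: 5, 6 (2 points).
  x = 5: rhs = 5, matching y values: 4, 7 (2 points).
  x = 6: rhs = 4, matching y values: 2, 9 (2 points).
  x = 7: rhs = 6, matching y values: none (0 points).
  x = 8: rhs = 6, matching y values: none (0 points).
  x = 9: rhs = 10, matching y values: none (0 points).
  x = 10: rhs = 2, matching y values: none (0 points).
Total affine count: 8.
Full point count |E(F_11)| = 8 + 1 = 9.
Hasse bound: |9 − (11+1)| = |-3| = 3 ≤ 2√11 ≈ 6.6332 ✓.


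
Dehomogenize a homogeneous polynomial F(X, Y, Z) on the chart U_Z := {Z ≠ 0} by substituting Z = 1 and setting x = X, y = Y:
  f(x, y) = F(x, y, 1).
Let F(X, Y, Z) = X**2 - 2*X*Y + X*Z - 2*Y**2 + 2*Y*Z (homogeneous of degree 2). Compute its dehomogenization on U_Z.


f(x, y) = x**2 - 2*x*y + x - 2*y**2 + 2*y

On U_Z we set Z = 1. Each monomial c·X^i·Y^j·Z^k in F becomes c·x^i·y^j·1^k = c·x^i·y^j.
Substituting Z = 1: F(X, Y, 1) = x**2 - 2*x*y + x - 2*y**2 + 2*y.
Note: deg(f) ≤ deg(F) = 2; strict inequality happens when F is divisible by Z (lost terms).


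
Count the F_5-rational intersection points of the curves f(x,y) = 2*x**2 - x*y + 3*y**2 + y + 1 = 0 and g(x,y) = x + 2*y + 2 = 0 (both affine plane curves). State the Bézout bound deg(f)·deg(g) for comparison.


Common zeros: ∅; count = 0; Bézout bound = 2.

deg(f) = 2, deg(g) = 1, so Bézout bound = 2.
Scan x ∈ F_5. For each x, list the y ∈ F_5 with f(x, y) ≡ 0 and those with g(x, y) ≡ 0 (mod 5); the common zeros in that column are the intersection.
  x = 0: f ≡ 0 at y ∈ {1, 2}; g ≡ 0 at y ∈ {4}; common: ∅.
  x = 1: f ≡ 0 at y ∈ {2, 3}; g ≡ 0 at y ∈ {1}; common: ∅.
  x = 2: f ≡ 0 at y ∈ ∅; g ≡ 0 at y ∈ {3}; common: ∅.
  x = 3: f ≡ 0 at y ∈ {1, 3}; g ≡ 0 at y ∈ {0}; common: ∅.
  x = 4: f ≡ 0 at y ∈ ∅; g ≡ 0 at y ∈ {2}; common: ∅.
Collecting: common zeros = ∅, so the count is 0.
Comparison with the Bézout bound: 0 ≤ 2 = deg(f)·deg(g), as expected for curves with no common component (the affine F_5-count falls short of the bound because intersections may lie at infinity, over extension fields, or carry multiplicity).


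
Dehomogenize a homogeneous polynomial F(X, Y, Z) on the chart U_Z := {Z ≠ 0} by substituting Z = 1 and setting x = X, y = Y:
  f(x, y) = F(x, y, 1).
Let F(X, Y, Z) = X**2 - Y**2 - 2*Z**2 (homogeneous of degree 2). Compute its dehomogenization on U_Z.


f(x, y) = x**2 - y**2 - 2

On U_Z we set Z = 1. Each monomial c·X^i·Y^j·Z^k in F becomes c·x^i·y^j·1^k = c·x^i·y^j.
Substituting Z = 1: F(X, Y, 1) = x**2 - y**2 - 2.
Note: deg(f) ≤ deg(F) = 2; strict inequality happens when F is divisible by Z (lost terms).


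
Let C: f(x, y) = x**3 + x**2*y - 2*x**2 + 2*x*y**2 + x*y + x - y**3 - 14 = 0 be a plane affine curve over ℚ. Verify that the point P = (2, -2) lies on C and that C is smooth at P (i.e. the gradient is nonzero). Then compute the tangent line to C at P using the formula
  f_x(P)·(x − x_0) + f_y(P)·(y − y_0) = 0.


Tangent line at P: 3*x - 22*y - 50 = 0.

Step 1: f(2, -2) = 0, so P lies on C.
Step 2: partial derivatives
  f_x(x, y) = 3*x**2 + 2*x*y - 4*x + 2*y**2 + y + 1, f_y(x, y) = x**2 + 4*x*y + x - 3*y**2.
  f_x(P) = 3, f_y(P) = -22 (gradient nonzero, so P is smooth).
Step 3: tangent line at P: 3·(x − 2) + -22·(y − -2) = 0.
Expanding: 3*x - 22*y - 50 = 0.


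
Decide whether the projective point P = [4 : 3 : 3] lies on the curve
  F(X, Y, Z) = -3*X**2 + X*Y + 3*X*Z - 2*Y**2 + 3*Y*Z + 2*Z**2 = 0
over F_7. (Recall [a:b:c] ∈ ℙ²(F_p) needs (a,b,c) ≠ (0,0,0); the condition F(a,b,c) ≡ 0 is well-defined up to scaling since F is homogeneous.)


F(4,3,3) ≡ 6 (mod 7); P is NOT on the curve.

Evaluate F(4, 3, 3) term-by-term (mod 7).
  -3*X**2 ↦ -3·16·1·1 = -48
  X*Y ↦ 1·4·3·1 = 12
  3*X*Z ↦ 3·4·1·3 = 36
  -2*Y**2 ↦ -2·1·9·1 = -18
  3*Y*Z ↦ 3·1·3·3 = 27
  2*Z**2 ↦ 2·1·1·9 = 18
Sum: F(4, 3, 3) = (-48) + (12) + (36) + (-18) + (27) + (18) = 27.
Reducing mod 7: 27 ≡ 6 (mod 7).
Since F(a, b, c) ≡ 6 ≠ 0 (mod 7), P does NOT lie on the curve.


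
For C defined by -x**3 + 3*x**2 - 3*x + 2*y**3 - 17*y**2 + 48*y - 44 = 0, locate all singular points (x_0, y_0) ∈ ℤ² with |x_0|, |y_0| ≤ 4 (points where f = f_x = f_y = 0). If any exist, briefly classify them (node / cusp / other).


Singular points: {(1, 3)}; classification: cusp.

Compute partial derivatives:
  f_x = -3*x**2 + 6*x - 3.
  f_y = 6*y**2 - 34*y + 48.
Scan x_0 ∈ {−4, ..., 4}. For each x_0, f_y(x_0, y) is a polynomial in y; find its integer roots y ∈ {−4, ..., 4}, then test f_x and f at those candidates.
  x = -4: f_y(-4, y) = 6*y**2 - 34*y + 48; vanishes at y ∈ {3}. (-4, 3): f_x = -75 ≠ 0.
  x = -3: f_y(-3, y) = 6*y**2 - 34*y + 48; vanishes at y ∈ {3}. (-3, 3): f_x = -48 ≠ 0.
  x = -2: f_y(-2, y) = 6*y**2 - 34*y + 48; vanishes at y ∈ {3}. (-2, 3): f_x = -27 ≠ 0.
  x = -1: f_y(-1, y) = 6*y**2 - 34*y + 48; vanishes at y ∈ {3}. (-1, 3): f_x = -12 ≠ 0.
  x = 0: f_y(0, y) = 6*y**2 - 34*y + 48; vanishes at y ∈ {3}. (0, 3): f_x = -3 ≠ 0.
  x = 1: f_y(1, y) = 6*y**2 - 34*y + 48; vanishes at y ∈ {3}. (1, 3): f_x = 0, f = 0 — SINGULAR.
  x = 2: f_y(2, y) = 6*y**2 - 34*y + 48; vanishes at y ∈ {3}. (2, 3): f_x = -3 ≠ 0.
  x = 3: f_y(3, y) = 6*y**2 - 34*y + 48; vanishes at y ∈ {3}. (3, 3): f_x = -12 ≠ 0.
  x = 4: f_y(4, y) = 6*y**2 - 34*y + 48; vanishes at y ∈ {3}. (4, 3): f_x = -27 ≠ 0.
Only singular point on the grid: (1, 3).
Classify: substitute x = 1 + u, y = 3 + v and expand: f = -u**3 + 2*v**3 + v**2.
No constant or linear terms (consistent with a singular point). Quadratic part: v**2. Cubic part: -u**3 + 2*v**3.
The quadratic part v**2 is a perfect square, so there is a single (double) tangent line v = 0, i.e. y = 3. Restricting the cubic part to that line (v = 0) leaves -u**3 ≠ 0, so f is not divisible by v and the branch is v² ≈ u**3 to lowest order — this is a cusp.
Classification: cusp.


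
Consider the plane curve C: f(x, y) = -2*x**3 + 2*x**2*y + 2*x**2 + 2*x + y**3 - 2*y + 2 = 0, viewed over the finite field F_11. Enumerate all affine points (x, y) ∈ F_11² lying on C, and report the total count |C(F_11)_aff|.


Affine F_11-points: {(1, 6), (2, 9), (3, 1), (4, 1), (4, 9), (6, 1), (6, 2), (6, 8), (7, 0), (7, 5), (7, 6), (8, 3), (9, 0), (9, 4), (9, 7), (10, 6)}; count = 16.

For each of the 121 pairs (x, y) ∈ F_11², evaluate f(x, y) mod 11. Record the zeros.
  x = 0: [0↦2, 1↦1, 2↦6, 3↦1, 4↦3, 5↦7, 6↦8, 7↦1, 8↦3, 9↦9, 10↦3]  zeros at y ∈ ∅
  x = 1: [0↦4, 1↦5, 2↦1, 3↦9, 4↦2, 5↦8, 6↦0, 7↦6, 8↦10, 9↦7, 10↦3]  zeros at y ∈ {6}
  x = 2: [0↦9, 1↦5, 2↦7, 3↦10, 4↦9, 5↦10, 6↦8, 7↦9, 8↦8, 9↦0, 10↦2]  zeros at y ∈ {9}
  x = 3: [0↦5, 1↦0, 2↦1, 3↦3, 4↦1, 5↦1, 6↦9, 7↦9, 8↦7, 9↦9, 10↦10]  zeros at y ∈ {1}
  x = 4: [0↦2, 1↦0, 2↦4, 3↦9, 4↦10, 5↦2, 6↦2, 7↦5, 8↦6, 9↦0, 10↦4]  zeros at y ∈ {1, 9}
  x = 5: [0↦10, 1↦4, 2↦4, 3↦5, 4↦2, 5↦1, 6↦8, 7↦7, 8↦4, 9↦5, 10↦5]  zeros at y ∈ ∅
  x = 6: [0↦6, 1↦0, 2↦0, 3↦1, 4↦9, 5↦8, 6↦4, 7↦3, 8↦0, 9↦1, 10↦1]  zeros at y ∈ {1, 2, 8}
  x = 7: [0↦0, 1↦9, 2↦2, 3↦7, 4↦8, 5↦0, 6↦0, 7↦3, 8↦4, 9↦9, 10↦2]  zeros at y ∈ {0, 5, 6}
  x = 8: [0↦2, 1↦8, 2↦9, 3↦0, 4↦9, 5↦9, 6↦6, 7↦6, 8↦4, 9↦6, 10↦7]  zeros at y ∈ {3}
  x = 9: [0↦0, 1↦7, 2↦9, 3↦1, 4↦0, 5↦1, 6↦10, 7↦0, 8↦10, 9↦2, 10↦4]  zeros at y ∈ {0, 4, 7}
  x = 10: [0↦4, 1↦5, 2↦1, 3↦9, 4↦2, 5↦8, 6↦0, 7↦6, 8↦10, 9↦7, 10↦3]  zeros at y ∈ {6}
Collecting zeros: affine points = {(1, 6), (2, 9), (3, 1), (4, 1), (4, 9), (6, 1), (6, 2), (6, 8), (7, 0), (7, 5), (7, 6), (8, 3), (9, 0), (9, 4), (9, 7), (10, 6)}.
Total count |C(F_11)_aff| = 16.


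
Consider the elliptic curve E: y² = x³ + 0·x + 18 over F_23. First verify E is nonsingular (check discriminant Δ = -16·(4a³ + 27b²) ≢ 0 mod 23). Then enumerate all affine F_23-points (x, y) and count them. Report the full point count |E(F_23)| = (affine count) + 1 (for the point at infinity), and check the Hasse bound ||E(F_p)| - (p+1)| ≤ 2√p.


Affine points = {(0, 8), (0, 15), (2, 7), (2, 16), (4, 6), (4, 17), (6, 2), (6, 21), (7, 4), (7, 19), (8, 1), (8, 22), (10, 11), (10, 12), (14, 5), (14, 18), (15, 9), (15, 14), (17, 3), (17, 20), (18, 10), (18, 13), (19, 0)}; affine count = 23; |E(F_23)| = 24.

Discriminant check: Δ ∝ 4a³ + 27b² = 4·0³ + 27·18² = 4·0 + 27·324 ≡ 8 (mod 23). Nonzero ⇒ E is nonsingular.
For each x ∈ F_23, compute rhs = x³ + 0·x + 18 mod 23, then count y ∈ F_23 with y² ≡ rhs.
  x = 0: rhs = 18, matching y values: 8, 15 (2 points).
  x = 1: rhs = 19, matching y values: none (0 points).
  x = 2: rhs = 3, matching y values: 7, 16 (2 points).
  x = 3: rhs = 22, matching y values: none (0 points).
  x = 4: rhs = 13, matching y values: 6, 17 (2 points).
  x = 5: rhs = 5, matching y values: none (0 points).
  x = 6: rhs = 4, matching y values: 2, 21 (2 points).
  x = 7: rhs = 16, matching y values: 4, 19 (2 points).
  x = 8: rhs = 1, matching y values: 1, 22 (2 points).
  x = 9: rhs = 11, matching y values: none (0 points).
  x = 10: rhs = 6, matching y values: 11, 12 (2 points).
  x = 11: rhs = 15, matching y values: none (0 points).
  x = 12: rhs = 21, matching y values: none (0 points).
  x = 13: rhs = 7, matching y values: none (0 points).
  x = 14: rhs = 2, matching y values: 5, 18 (2 points).
  x = 15: rhs = 12, matching y values: 9, 14 (2 points).
  x = 16: rhs = 20, matching y values: none (0 points).
  x = 17: rhs = 9, matching y values: 3, 20 (2 points).
  x = 18: rhs = 8, matching y values: 10, 13 (2 points).
  x = 19: rhs = 0, matching y values: 0 (1 points).
  x = 20: rhs = 14, matching y values: none (0 points).
  x = 21: rhs = 10, matching y values: none (0 points).
  x = 22: rhs = 17, matching y values: none (0 points).
Total affine count: 23.
Full point count |E(F_23)| = 23 + 1 = 24.
Hasse bound: |24 − (23+1)| = |0| = 0 ≤ 2√23 ≈ 9.5917 ✓.


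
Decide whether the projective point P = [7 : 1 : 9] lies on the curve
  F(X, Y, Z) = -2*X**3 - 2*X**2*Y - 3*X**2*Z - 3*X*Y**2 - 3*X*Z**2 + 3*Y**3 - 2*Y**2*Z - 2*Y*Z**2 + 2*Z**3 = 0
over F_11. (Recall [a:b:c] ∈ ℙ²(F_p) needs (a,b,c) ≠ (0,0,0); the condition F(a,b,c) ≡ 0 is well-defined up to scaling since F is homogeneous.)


F(7,1,9) ≡ 4 (mod 11); P is NOT on the curve.

Evaluate F(7, 1, 9) term-by-term (mod 11).
  -2*X**3 ↦ -2·343·1·1 = -686
  -2*X**2*Y ↦ -2·49·1·1 = -98
  -3*X**2*Z ↦ -3·49·1·9 = -1323
  -3*X*Y**2 ↦ -3·7·1·1 = -21
  -3*X*Z**2 ↦ -3·7·1·81 = -1701
  3*Y**3 ↦ 3·1·1·1 = 3
  -2*Y**2*Z ↦ -2·1·1·9 = -18
  -2*Y*Z**2 ↦ -2·1·1·81 = -162
  2*Z**3 ↦ 2·1·1·729 = 1458
Sum: F(7, 1, 9) = (-686) + (-98) + (-1323) + (-21) + (-1701) + (3) + (-18) + (-162) + (1458) = -2548.
Reducing mod 11: -2548 ≡ 4 (mod 11).
Since F(a, b, c) ≡ 4 ≠ 0 (mod 11), P does NOT lie on the curve.


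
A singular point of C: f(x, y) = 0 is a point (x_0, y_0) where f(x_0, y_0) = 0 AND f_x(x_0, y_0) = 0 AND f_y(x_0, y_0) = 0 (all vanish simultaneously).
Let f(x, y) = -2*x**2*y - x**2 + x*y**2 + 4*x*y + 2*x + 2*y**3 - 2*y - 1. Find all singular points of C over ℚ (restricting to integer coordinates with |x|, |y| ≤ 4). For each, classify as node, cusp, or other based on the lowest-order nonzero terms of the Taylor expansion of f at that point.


Singular points: {(1, 0)}; classification: node.

Compute partial derivatives:
  f_x = -4*x*y - 2*x + y**2 + 4*y + 2.
  f_y = -2*x**2 + 2*x*y + 4*x + 6*y**2 - 2.
Scan x_0 ∈ {−4, ..., 4}. For each x_0, f_y(x_0, y) is a polynomial in y; find its integer roots y ∈ {−4, ..., 4}, then test f_x and f at those candidates.
  x = -4: f_y(-4, y) = 6*y**2 - 8*y - 50; no integer root y with |y| ≤ 4.
  x = -3: f_y(-3, y) = 6*y**2 - 6*y - 32; no integer root y with |y| ≤ 4.
  x = -2: f_y(-2, y) = 6*y**2 - 4*y - 18; no integer root y with |y| ≤ 4.
  x = -1: f_y(-1, y) = 6*y**2 - 2*y - 8; vanishes at y ∈ {-1}. (-1, -1): f_x = -3 ≠ 0.
  x = 0: f_y(0, y) = 6*y**2 - 2; no integer root y with |y| ≤ 4.
  x = 1: f_y(1, y) = 6*y**2 + 2*y; vanishes at y ∈ {0}. (1, 0): f_x = 0, f = 0 — SINGULAR.
  x = 2: f_y(2, y) = 6*y**2 + 4*y - 2; vanishes at y ∈ {-1}. (2, -1): f_x = 3 ≠ 0.
  x = 3: f_y(3, y) = 6*y**2 + 6*y - 8; no integer root y with |y| ≤ 4.
  x = 4: f_y(4, y) = 6*y**2 + 8*y - 18; no integer root y with |y| ≤ 4.
Only singular point on the grid: (1, 0).
Classify: substitute x = 1 + u, y = 0 + v and expand: f = -2*u**2*v - u**2 + u*v**2 + 2*v**3 + v**2.
No constant or linear terms (consistent with a singular point). Quadratic part: -u**2 + v**2. Cubic part: -2*u**2*v + u*v**2 + 2*v**3.
The quadratic part v**2 - u**2 = (v − u)(v + u) splits into two distinct linear factors, so there are two distinct tangent lines y − 0 = ±(x − 1) — this is a node (ordinary double point).
Classification: node.


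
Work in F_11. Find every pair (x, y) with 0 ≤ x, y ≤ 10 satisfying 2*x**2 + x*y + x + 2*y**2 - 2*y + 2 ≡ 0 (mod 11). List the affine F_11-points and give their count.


Affine F_11-points: {(1, 2), (1, 4), (2, 4), (2, 7), (3, 2), (3, 3), (5, 7), (5, 8), (6, 3), (6, 6), (7, 6), (7, 8)}; count = 12.

For each of the 121 pairs (x, y) ∈ F_11², evaluate f(x, y) mod 11. Record the zeros.
  x = 0: [0↦2, 1↦2, 2↦6, 3↦3, 4↦4, 5↦9, 6↦7, 7↦9, 8↦4, 9↦3, 10↦6]  zeros at y ∈ ∅
  x = 1: [0↦5, 1↦6, 2↦0, 3↦9, 4↦0, 5↦6, 6↦5, 7↦8, 8↦4, 9↦4, 10↦8]  zeros at y ∈ {2, 4}
  x = 2: [0↦1, 1↦3, 2↦9, 3↦8, 4↦0, 5↦7, 6↦7, 7↦0, 8↦8, 9↦9, 10↦3]  zeros at y ∈ {4, 7}
  x = 3: [0↦1, 1↦4, 2↦0, 3↦0, 4↦4, 5↦1, 6↦2, 7↦7, 8↦5, 9↦7, 10↦2]  zeros at y ∈ {2, 3}
  x = 4: [0↦5, 1↦9, 2↦6, 3↦7, 4↦1, 5↦10, 6↦1, 7↦7, 8↦6, 9↦9, 10↦5]  zeros at y ∈ ∅
  x = 5: [0↦2, 1↦7, 2↦5, 3↦7, 4↦2, 5↦1, 6↦4, 7↦0, 8↦0, 9↦4, 10↦1]  zeros at y ∈ {7, 8}
  x = 6: [0↦3, 1↦9, 2↦8, 3↦0, 4↦7, 5↦7, 6↦0, 7↦8, 8↦9, 9↦3, 10↦1]  zeros at y ∈ {3, 6}
  x = 7: [0↦8, 1↦4, 2↦4, 3↦8, 4↦5, 5↦6, 6↦0, 7↦9, 8↦0, 9↦6, 10↦5]  zeros at y ∈ {6, 8}
  x = 8: [0↦6, 1↦3, 2↦4, 3↦9, 4↦7, 5↦9, 6↦4, 7↦3, 8↦6, 9↦2, 10↦2]  zeros at y ∈ ∅
  x = 9: [0↦8, 1↦6, 2↦8, 3↦3, 4↦2, 5↦5, 6↦1, 7↦1, 8↦5, 9↦2, 10↦3]  zeros at y ∈ ∅
  x = 10: [0↦3, 1↦2, 2↦5, 3↦1, 4↦1, 5↦5, 6↦2, 7↦3, 8↦8, 9↦6, 10↦8]  zeros at y ∈ ∅
Collecting zeros: affine points = {(1, 2), (1, 4), (2, 4), (2, 7), (3, 2), (3, 3), (5, 7), (5, 8), (6, 3), (6, 6), (7, 6), (7, 8)}.
Total count |C(F_11)_aff| = 12.


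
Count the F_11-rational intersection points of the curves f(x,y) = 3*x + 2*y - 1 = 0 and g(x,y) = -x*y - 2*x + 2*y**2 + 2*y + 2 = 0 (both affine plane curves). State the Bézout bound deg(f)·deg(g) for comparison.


Common zeros: ∅; count = 0; Bézout bound = 2.

deg(f) = 1, deg(g) = 2, so Bézout bound = 2.
Scan x ∈ F_11. For each x, list the y ∈ F_11 with f(x, y) ≡ 0 and those with g(x, y) ≡ 0 (mod 11); the common zeros in that column are the intersection.
  x = 0: f ≡ 0 at y ∈ {6}; g ≡ 0 at y ∈ ∅; common: ∅.
  x = 1: f ≡ 0 at y ∈ {10}; g ≡ 0 at y ∈ {0, 5}; common: ∅.
  x = 2: f ≡ 0 at y ∈ {3}; g ≡ 0 at y ∈ {1, 10}; common: ∅.
  x = 3: f ≡ 0 at y ∈ {7}; g ≡ 0 at y ∈ {3}; common: ∅.
  x = 4: f ≡ 0 at y ∈ {0}; g ≡ 0 at y ∈ ∅; common: ∅.
  x = 5: f ≡ 0 at y ∈ {4}; g ≡ 0 at y ∈ ∅; common: ∅.
  x = 6: f ≡ 0 at y ∈ {8}; g ≡ 0 at y ∈ ∅; common: ∅.
  x = 7: f ≡ 0 at y ∈ {1}; g ≡ 0 at y ∈ {4}; common: ∅.
  x = 8: f ≡ 0 at y ∈ {5}; g ≡ 0 at y ∈ {6, 8}; common: ∅.
  x = 9: f ≡ 0 at y ∈ {9}; g ≡ 0 at y ∈ {2, 7}; common: ∅.
  x = 10: f ≡ 0 at y ∈ {2}; g ≡ 0 at y ∈ ∅; common: ∅.
Collecting: common zeros = ∅, so the count is 0.
Comparison with the Bézout bound: 0 ≤ 2 = deg(f)·deg(g), as expected for curves with no common component (the affine F_11-count falls short of the bound because intersections may lie at infinity, over extension fields, or carry multiplicity).


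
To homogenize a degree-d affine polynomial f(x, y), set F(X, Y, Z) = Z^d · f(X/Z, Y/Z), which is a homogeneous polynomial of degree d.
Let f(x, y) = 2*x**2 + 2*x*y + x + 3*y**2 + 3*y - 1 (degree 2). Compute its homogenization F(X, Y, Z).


F(X, Y, Z) = 2*X**2 + 2*X*Y + X*Z + 3*Y**2 + 3*Y*Z - Z**2

deg(f) = 2.
Substitute x = X/Z, y = Y/Z into f, then multiply by Z^2.
  monomial 2·x^2·y^0 ↦ 2·X^2·Y^0·Z^0.
  monomial 2·x^1·y^1 ↦ 2·X^1·Y^1·Z^0.
  monomial 1·x^1·y^0 ↦ 1·X^1·Y^0·Z^1.
  monomial 3·x^0·y^2 ↦ 3·X^0·Y^2·Z^0.
  monomial 3·x^0·y^1 ↦ 3·X^0·Y^1·Z^1.
  monomial -1·x^0·y^0 ↦ -1·X^0·Y^0·Z^2.
Collecting: F(X, Y, Z) = 2*X**2 + 2*X*Y + X*Z + 3*Y**2 + 3*Y*Z - Z**2.


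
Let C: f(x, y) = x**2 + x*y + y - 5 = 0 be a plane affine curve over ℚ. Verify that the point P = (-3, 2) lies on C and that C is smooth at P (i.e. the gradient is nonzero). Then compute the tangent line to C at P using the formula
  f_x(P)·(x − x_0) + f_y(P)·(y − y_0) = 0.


Tangent line at P: -4*x - 2*y - 8 = 0.

Step 1: f(-3, 2) = 0, so P lies on C.
Step 2: partial derivatives
  f_x(x, y) = 2*x + y, f_y(x, y) = x + 1.
  f_x(P) = -4, f_y(P) = -2 (gradient nonzero, so P is smooth).
Step 3: tangent line at P: -4·(x − -3) + -2·(y − 2) = 0.
Expanding: -4*x - 2*y - 8 = 0.


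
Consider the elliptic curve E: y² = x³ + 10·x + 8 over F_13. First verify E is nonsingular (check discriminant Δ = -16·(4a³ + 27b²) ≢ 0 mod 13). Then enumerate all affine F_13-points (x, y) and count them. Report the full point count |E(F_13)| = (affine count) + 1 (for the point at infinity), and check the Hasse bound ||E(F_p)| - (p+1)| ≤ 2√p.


Affine points = {(2, 6), (2, 7), (3, 0), (5, 1), (5, 12), (10, 4), (10, 9), (12, 6), (12, 7)}; affine count = 9; |E(F_13)| = 10.

Discriminant check: Δ ∝ 4a³ + 27b² = 4·10³ + 27·8² = 4·1000 + 27·64 ≡ 8 (mod 13). Nonzero ⇒ E is nonsingular.
For each x ∈ F_13, compute rhs = x³ + 10·x + 8 mod 13, then count y ∈ F_13 with y² ≡ rhs.
  x = 0: rhs = 8, matching y values: none (0 points).
  x = 1: rhs = 6, matching y values: none (0 points).
  x = 2: rhs = 10, matching y values: 6, 7 (2 points).
  x = 3: rhs = 0, matching y values: 0 (1 points).
  x = 4: rhs = 8, matching y values: none (0 points).
  x = 5: rhs = 1, matching y values: 1, 12 (2 points).
  x = 6: rhs = 11, matching y values: none (0 points).
  x = 7: rhs = 5, matching y values: none (0 points).
  x = 8: rhs = 2, matching y values: none (0 points).
  x = 9: rhs = 8, matching y values: none (0 points).
  x = 10: rhs = 3, matching y values: 4, 9 (2 points).
  x = 11: rhs = 6, matching y values: none (0 points).
  x = 12: rhs = 10, matching y values: 6, 7 (2 points).
Total affine count: 9.
Full point count |E(F_13)| = 9 + 1 = 10.
Hasse bound: |10 − (13+1)| = |-4| = 4 ≤ 2√13 ≈ 7.2111 ✓.


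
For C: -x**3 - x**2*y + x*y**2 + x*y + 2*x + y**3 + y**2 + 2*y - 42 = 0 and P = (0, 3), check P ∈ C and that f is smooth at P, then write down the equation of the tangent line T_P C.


Tangent line at P: 14*x + 35*y - 105 = 0.

Step 1: f(0, 3) = 0, so P lies on C.
Step 2: partial derivatives
  f_x(x, y) = -3*x**2 - 2*x*y + y**2 + y + 2, f_y(x, y) = -x**2 + 2*x*y + x + 3*y**2 + 2*y + 2.
  f_x(P) = 14, f_y(P) = 35 (gradient nonzero, so P is smooth).
Step 3: tangent line at P: 14·(x − 0) + 35·(y − 3) = 0.
Expanding: 14*x + 35*y - 105 = 0.


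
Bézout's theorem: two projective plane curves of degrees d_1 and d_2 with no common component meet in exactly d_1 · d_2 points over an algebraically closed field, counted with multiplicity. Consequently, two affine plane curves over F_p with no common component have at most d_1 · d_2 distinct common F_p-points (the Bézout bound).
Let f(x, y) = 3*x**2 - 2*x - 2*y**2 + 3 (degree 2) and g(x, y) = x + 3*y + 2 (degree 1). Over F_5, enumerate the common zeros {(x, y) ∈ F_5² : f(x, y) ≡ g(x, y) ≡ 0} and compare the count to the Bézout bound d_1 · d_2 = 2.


Common zeros: {(4, 3)}; count = 1; Bézout bound = 2.

deg(f) = 2, deg(g) = 1, so Bézout bound = 2.
Scan x ∈ F_5. For each x, list the y ∈ F_5 with f(x, y) ≡ 0 and those with g(x, y) ≡ 0 (mod 5); the common zeros in that column are the intersection.
  x = 0: f ≡ 0 at y ∈ {2, 3}; g ≡ 0 at y ∈ {1}; common: ∅.
  x = 1: f ≡ 0 at y ∈ ∅; g ≡ 0 at y ∈ {4}; common: ∅.
  x = 2: f ≡ 0 at y ∈ ∅; g ≡ 0 at y ∈ {2}; common: ∅.
  x = 3: f ≡ 0 at y ∈ ∅; g ≡ 0 at y ∈ {0}; common: ∅.
  x = 4: f ≡ 0 at y ∈ {2, 3}; g ≡ 0 at y ∈ {3}; common: {3}.
Collecting: common zeros = {(4, 3)}, so the count is 1.
Comparison with the Bézout bound: 1 ≤ 2 = deg(f)·deg(g), as expected for curves with no common component (the affine F_5-count falls short of the bound because intersections may lie at infinity, over extension fields, or carry multiplicity).


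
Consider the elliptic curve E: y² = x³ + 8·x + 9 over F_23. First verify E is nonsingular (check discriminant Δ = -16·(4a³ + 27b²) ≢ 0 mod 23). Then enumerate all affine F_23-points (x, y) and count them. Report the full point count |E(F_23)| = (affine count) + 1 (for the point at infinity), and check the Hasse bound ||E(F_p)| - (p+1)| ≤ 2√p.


Affine points = {(0, 3), (0, 20), (1, 8), (1, 15), (4, 6), (4, 17), (5, 6), (5, 17), (10, 10), (10, 13), (11, 5), (11, 18), (12, 4), (12, 19), (14, 6), (14, 17), (15, 10), (15, 13), (16, 1), (16, 22), (20, 2), (20, 21), (21, 10), (21, 13), (22, 0)}; affine count = 25; |E(F_23)| = 26.

Discriminant check: Δ ∝ 4a³ + 27b² = 4·8³ + 27·9² = 4·512 + 27·81 ≡ 3 (mod 23). Nonzero ⇒ E is nonsingular.
For each x ∈ F_23, compute rhs = x³ + 8·x + 9 mod 23, then count y ∈ F_23 with y² ≡ rhs.
  x = 0: rhs = 9, matching y values: 3, 20 (2 points).
  x = 1: rhs = 18, matching y values: 8, 15 (2 points).
  x = 2: rhs = 10, matching y values: none (0 points).
  x = 3: rhs = 14, matching y values: none (0 points).
  x = 4: rhs = 13, matching y values: 6, 17 (2 points).
  x = 5: rhs = 13, matching y values: 6, 17 (2 points).
  x = 6: rhs = 20, matching y values: none (0 points).
  x = 7: rhs = 17, matching y values: none (0 points).
  x = 8: rhs = 10, matching y values: none (0 points).
  x = 9: rhs = 5, matching y values: none (0 points).
  x = 10: rhs = 8, matching y values: 10, 13 (2 points).
  x = 11: rhs = 2, matching y values: 5, 18 (2 points).
  x = 12: rhs = 16, matching y values: 4, 19 (2 points).
  x = 13: rhs = 10, matching y values: none (0 points).
  x = 14: rhs = 13, matching y values: 6, 17 (2 points).
  x = 15: rhs = 8, matching y values: 10, 13 (2 points).
  x = 16: rhs = 1, matching y values: 1, 22 (2 points).
  x = 17: rhs = 21, matching y values: none (0 points).
  x = 18: rhs = 5, matching y values: none (0 points).
  x = 19: rhs = 5, matching y values: none (0 points).
  x = 20: rhs = 4, matching y values: 2, 21 (2 points).
  x = 21: rhs = 8, matching y values: 10, 13 (2 points).
  x = 22: rhs = 0, matching y values: 0 (1 points).
Total affine count: 25.
Full point count |E(F_23)| = 25 + 1 = 26.
Hasse bound: |26 − (23+1)| = |2| = 2 ≤ 2√23 ≈ 9.5917 ✓.


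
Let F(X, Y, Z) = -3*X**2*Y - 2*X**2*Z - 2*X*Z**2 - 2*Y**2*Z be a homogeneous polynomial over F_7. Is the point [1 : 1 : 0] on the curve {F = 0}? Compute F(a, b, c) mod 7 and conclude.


F(1,1,0) ≡ 4 (mod 7); P is NOT on the curve.

Evaluate F(1, 1, 0) term-by-term (mod 7).
  -3*X**2*Y ↦ -3·1·1·1 = -3
  -2*X**2*Z ↦ -2·1·1·0 = 0
  -2*X*Z**2 ↦ -2·1·1·0 = 0
  -2*Y**2*Z ↦ -2·1·1·0 = 0
Sum: F(1, 1, 0) = (-3) + (0) + (0) + (0) = -3.
Reducing mod 7: -3 ≡ 4 (mod 7).
Since F(a, b, c) ≡ 4 ≠ 0 (mod 7), P does NOT lie on the curve.


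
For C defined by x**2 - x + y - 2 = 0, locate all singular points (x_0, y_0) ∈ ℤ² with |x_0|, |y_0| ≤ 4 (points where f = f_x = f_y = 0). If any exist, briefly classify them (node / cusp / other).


No singular points in the scanned grid; C is smooth there.

Compute partial derivatives:
  f_x = 2*x - 1.
  f_y = 1.
f_y = 1 is a nonzero constant, so f_y never vanishes: no point (x, y) can satisfy f = f_x = f_y = 0. In particular no (x, y) ∈ {−4, ..., 4}² is singular; the curve is smooth.


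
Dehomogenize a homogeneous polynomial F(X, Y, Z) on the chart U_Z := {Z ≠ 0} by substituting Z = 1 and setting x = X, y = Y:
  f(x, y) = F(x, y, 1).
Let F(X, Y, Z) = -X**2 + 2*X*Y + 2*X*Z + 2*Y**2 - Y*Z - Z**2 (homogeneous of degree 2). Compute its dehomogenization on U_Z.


f(x, y) = -x**2 + 2*x*y + 2*x + 2*y**2 - y - 1

On U_Z we set Z = 1. Each monomial c·X^i·Y^j·Z^k in F becomes c·x^i·y^j·1^k = c·x^i·y^j.
Substituting Z = 1: F(X, Y, 1) = -x**2 + 2*x*y + 2*x + 2*y**2 - y - 1.
Note: deg(f) ≤ deg(F) = 2; strict inequality happens when F is divisible by Z (lost terms).


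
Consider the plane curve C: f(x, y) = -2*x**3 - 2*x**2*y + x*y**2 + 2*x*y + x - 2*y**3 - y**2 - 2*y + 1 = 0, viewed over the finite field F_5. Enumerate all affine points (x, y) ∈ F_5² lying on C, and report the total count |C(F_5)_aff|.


Affine F_5-points: {(1, 0), (1, 2), (1, 3), (2, 1), (3, 0)}; count = 5.

For each of the 25 pairs (x, y) ∈ F_5², evaluate f(x, y) mod 5. Record the zeros.
  x = 0: [0↦1, 1↦1, 2↦2, 3↦2, 4↦4]  zeros at y ∈ ∅
  x = 1: [0↦0, 1↦1, 2↦0, 3↦0, 4↦4]  zeros at y ∈ {0, 2, 3}
  x = 2: [0↦2, 1↦0, 2↦3, 3↦4, 4↦1]  zeros at y ∈ {1}
  x = 3: [0↦0, 1↦1, 2↦4, 3↦2, 4↦3]  zeros at y ∈ {0}
  x = 4: [0↦2, 1↦2, 2↦1, 3↦2, 4↦3]  zeros at y ∈ ∅
Collecting zeros: affine points = {(1, 0), (1, 2), (1, 3), (2, 1), (3, 0)}.
Total count |C(F_5)_aff| = 5.


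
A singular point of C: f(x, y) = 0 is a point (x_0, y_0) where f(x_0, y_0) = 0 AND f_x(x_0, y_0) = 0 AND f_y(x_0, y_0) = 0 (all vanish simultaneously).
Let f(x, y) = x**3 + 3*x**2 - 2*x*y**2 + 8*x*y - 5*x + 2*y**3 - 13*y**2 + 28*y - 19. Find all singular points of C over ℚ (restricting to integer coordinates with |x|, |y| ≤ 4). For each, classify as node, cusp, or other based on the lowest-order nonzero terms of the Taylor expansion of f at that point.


Singular points: {(-1, 2)}; classification: cusp.

Compute partial derivatives:
  f_x = 3*x**2 + 6*x - 2*y**2 + 8*y - 5.
  f_y = -4*x*y + 8*x + 6*y**2 - 26*y + 28.
Scan x_0 ∈ {−4, ..., 4}. For each x_0, f_y(x_0, y) is a polynomial in y; find its integer roots y ∈ {−4, ..., 4}, then test f_x and f at those candidates.
  x = -4: f_y(-4, y) = 6*y**2 - 10*y - 4; vanishes at y ∈ {2}. (-4, 2): f_x = 27 ≠ 0.
  x = -3: f_y(-3, y) = 6*y**2 - 14*y + 4; vanishes at y ∈ {2}. (-3, 2): f_x = 12 ≠ 0.
  x = -2: f_y(-2, y) = 6*y**2 - 18*y + 12; vanishes at y ∈ {1, 2}. (-2, 1): f_x = 1 ≠ 0; (-2, 2): f_x = 3 ≠ 0.
  x = -1: f_y(-1, y) = 6*y**2 - 22*y + 20; vanishes at y ∈ {2}. (-1, 2): f_x = 0, f = 0 — SINGULAR.
  x = 0: f_y(0, y) = 6*y**2 - 26*y + 28; vanishes at y ∈ {2}. (0, 2): f_x = 3 ≠ 0.
  x = 1: f_y(1, y) = 6*y**2 - 30*y + 36; vanishes at y ∈ {2, 3}. (1, 2): f_x = 12 ≠ 0; (1, 3): f_x = 10 ≠ 0.
  x = 2: f_y(2, y) = 6*y**2 - 34*y + 44; vanishes at y ∈ {2}. (2, 2): f_x = 27 ≠ 0.
  x = 3: f_y(3, y) = 6*y**2 - 38*y + 52; vanishes at y ∈ {2}. (3, 2): f_x = 48 ≠ 0.
  x = 4: f_y(4, y) = 6*y**2 - 42*y + 60; vanishes at y ∈ {2}. (4, 2): f_x = 75 ≠ 0.
Only singular point on the grid: (-1, 2).
Classify: substitute x = -1 + u, y = 2 + v and expand: f = u**3 - 2*u*v**2 + 2*v**3 + v**2.
No constant or linear terms (consistent with a singular point). Quadratic part: v**2. Cubic part: u**3 - 2*u*v**2 + 2*v**3.
The quadratic part v**2 is a perfect square, so there is a single (double) tangent line v = 0, i.e. y = 2. Restricting the cubic part to that line (v = 0) leaves u**3 ≠ 0, so f is not divisible by v and the branch is v² ≈ -u**3 to lowest order — this is a cusp.
Classification: cusp.


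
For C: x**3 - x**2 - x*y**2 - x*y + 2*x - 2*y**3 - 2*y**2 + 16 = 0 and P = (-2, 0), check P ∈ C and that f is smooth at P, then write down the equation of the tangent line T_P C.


Tangent line at P: 18*x + 2*y + 36 = 0.

Step 1: f(-2, 0) = 0, so P lies on C.
Step 2: partial derivatives
  f_x(x, y) = 3*x**2 - 2*x - y**2 - y + 2, f_y(x, y) = -2*x*y - x - 6*y**2 - 4*y.
  f_x(P) = 18, f_y(P) = 2 (gradient nonzero, so P is smooth).
Step 3: tangent line at P: 18·(x − -2) + 2·(y − 0) = 0.
Expanding: 18*x + 2*y + 36 = 0.


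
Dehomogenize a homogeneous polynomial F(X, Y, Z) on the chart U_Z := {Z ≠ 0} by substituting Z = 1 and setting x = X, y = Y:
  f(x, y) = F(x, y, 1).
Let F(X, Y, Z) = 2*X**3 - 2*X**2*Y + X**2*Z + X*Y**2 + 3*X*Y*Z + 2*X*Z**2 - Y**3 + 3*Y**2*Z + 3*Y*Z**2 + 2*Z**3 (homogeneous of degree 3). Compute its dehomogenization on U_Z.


f(x, y) = 2*x**3 - 2*x**2*y + x**2 + x*y**2 + 3*x*y + 2*x - y**3 + 3*y**2 + 3*y + 2

On U_Z we set Z = 1. Each monomial c·X^i·Y^j·Z^k in F becomes c·x^i·y^j·1^k = c·x^i·y^j.
Substituting Z = 1: F(X, Y, 1) = 2*x**3 - 2*x**2*y + x**2 + x*y**2 + 3*x*y + 2*x - y**3 + 3*y**2 + 3*y + 2.
Note: deg(f) ≤ deg(F) = 3; strict inequality happens when F is divisible by Z (lost terms).


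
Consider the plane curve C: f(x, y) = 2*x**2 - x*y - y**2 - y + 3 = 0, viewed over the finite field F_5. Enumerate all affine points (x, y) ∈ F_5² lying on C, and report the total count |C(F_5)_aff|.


Affine F_5-points: {(1, 0), (1, 3), (3, 3), (4, 0)}; count = 4.

For each of the 25 pairs (x, y) ∈ F_5², evaluate f(x, y) mod 5. Record the zeros.
  x = 0: [0↦3, 1↦1, 2↦2, 3↦1, 4↦3]  zeros at y ∈ ∅
  x = 1: [0↦0, 1↦2, 2↦2, 3↦0, 4↦1]  zeros at y ∈ {0, 3}
  x = 2: [0↦1, 1↦2, 2↦1, 3↦3, 4↦3]  zeros at y ∈ ∅
  x = 3: [0↦1, 1↦1, 2↦4, 3↦0, 4↦4]  zeros at y ∈ {3}
  x = 4: [0↦0, 1↦4, 2↦1, 3↦1, 4↦4]  zeros at y ∈ {0}
Collecting zeros: affine points = {(1, 0), (1, 3), (3, 3), (4, 0)}.
Total count |C(F_5)_aff| = 4.
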